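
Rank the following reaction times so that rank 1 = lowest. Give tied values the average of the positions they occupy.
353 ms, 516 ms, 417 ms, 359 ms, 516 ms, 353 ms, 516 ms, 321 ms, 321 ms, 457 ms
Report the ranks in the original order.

3.5, 9, 6, 5, 9, 3.5, 9, 1.5, 1.5, 7

Sorted (ascending): 321, 321, 353, 353, 359, 417, 457, 516, 516, 516
The 2 values of 321 occupy positions 1–2 → average rank (1+2)/2 = 1.5.
The 2 values of 353 occupy positions 3–4 → average rank (3+4)/2 = 3.5.
The 3 values of 516 occupy positions 8–10 → average rank 9.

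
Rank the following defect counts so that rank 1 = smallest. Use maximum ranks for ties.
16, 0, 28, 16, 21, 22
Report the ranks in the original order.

3, 1, 6, 3, 4, 5

Sorted (ascending): 0, 16, 16, 21, 22, 28
The 2 values of 16 occupy positions 2–3 → each gets rank 3.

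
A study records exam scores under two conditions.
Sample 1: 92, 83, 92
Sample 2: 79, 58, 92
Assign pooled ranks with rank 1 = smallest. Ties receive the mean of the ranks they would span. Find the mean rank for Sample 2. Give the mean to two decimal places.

2.67

Sorted (ascending): 58, 79, 83, 92, 92, 92
The 3 values of 92 occupy positions 4–6 → average rank 5.
Sample 2 values → pooled ranks: 79→2, 58→1, 92→5
Mean rank = (2 + 1 + 5) / 3 = 2.67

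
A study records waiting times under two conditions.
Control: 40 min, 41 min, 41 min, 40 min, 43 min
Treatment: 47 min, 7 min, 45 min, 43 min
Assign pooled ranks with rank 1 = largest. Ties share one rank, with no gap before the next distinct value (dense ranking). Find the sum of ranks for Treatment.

12

Sorted (descending): 47, 45, 43, 43, 41, 41, 40, 40, 7
The 2 values of 43 share dense rank 3.
The 2 values of 41 share dense rank 4.
The 2 values of 40 share dense rank 5.
Remaining distinct values take the next consecutive integers.
Treatment values → pooled ranks: 47→1, 7→6, 45→2, 43→3
Rank sum = 1 + 6 + 2 + 3 = 12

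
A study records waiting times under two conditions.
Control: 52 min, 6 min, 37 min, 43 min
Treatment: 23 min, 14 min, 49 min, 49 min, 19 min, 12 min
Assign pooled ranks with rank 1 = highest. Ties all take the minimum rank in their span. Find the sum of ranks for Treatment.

Sorted (descending): 52, 49, 49, 43, 37, 23, 19, 14, 12, 6
The 2 values of 49 occupy positions 2–3 → each gets rank 2.
Treatment values → pooled ranks: 23→6, 14→8, 49→2, 49→2, 19→7, 12→9
Rank sum = 6 + 8 + 2 + 2 + 7 + 9 = 34

34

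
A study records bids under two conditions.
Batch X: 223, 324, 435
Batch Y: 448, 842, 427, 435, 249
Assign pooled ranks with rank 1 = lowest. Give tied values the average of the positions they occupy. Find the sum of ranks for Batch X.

9.5

Sorted (ascending): 223, 249, 324, 427, 435, 435, 448, 842
The 2 values of 435 occupy positions 5–6 → average rank (5+6)/2 = 5.5.
Batch X values → pooled ranks: 223→1, 324→3, 435→5.5
Rank sum = 1 + 3 + 5.5 = 9.5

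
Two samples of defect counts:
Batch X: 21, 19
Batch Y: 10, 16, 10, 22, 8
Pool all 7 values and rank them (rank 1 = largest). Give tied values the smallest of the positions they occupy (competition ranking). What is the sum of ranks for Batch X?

Sorted (descending): 22, 21, 19, 16, 10, 10, 8
The 2 values of 10 occupy positions 5–6 → each gets rank 5.
Batch X values → pooled ranks: 21→2, 19→3
Rank sum = 2 + 3 = 5

5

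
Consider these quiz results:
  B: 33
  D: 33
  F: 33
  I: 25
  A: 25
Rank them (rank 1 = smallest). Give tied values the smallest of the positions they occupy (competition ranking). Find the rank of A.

Sorted (ascending): 25, 25, 33, 33, 33
The 2 values of 25 occupy positions 1–2 → each gets rank 1.
The 3 values of 33 occupy positions 3–5 → each gets rank 3.
A has value 25 → rank 1.

1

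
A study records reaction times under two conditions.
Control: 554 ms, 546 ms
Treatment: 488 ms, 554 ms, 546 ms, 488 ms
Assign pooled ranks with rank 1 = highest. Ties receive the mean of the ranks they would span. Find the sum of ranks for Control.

Sorted (descending): 554, 554, 546, 546, 488, 488
The 2 values of 554 occupy positions 1–2 → average rank (1+2)/2 = 1.5.
The 2 values of 546 occupy positions 3–4 → average rank (3+4)/2 = 3.5.
The 2 values of 488 occupy positions 5–6 → average rank (5+6)/2 = 5.5.
Control values → pooled ranks: 554→1.5, 546→3.5
Rank sum = 1.5 + 3.5 = 5

5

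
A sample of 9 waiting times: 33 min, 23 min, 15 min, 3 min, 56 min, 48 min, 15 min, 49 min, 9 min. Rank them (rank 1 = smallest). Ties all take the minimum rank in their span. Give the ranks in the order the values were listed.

Sorted (ascending): 3, 9, 15, 15, 23, 33, 48, 49, 56
The 2 values of 15 occupy positions 3–4 → each gets rank 3.

6, 5, 3, 1, 9, 7, 3, 8, 2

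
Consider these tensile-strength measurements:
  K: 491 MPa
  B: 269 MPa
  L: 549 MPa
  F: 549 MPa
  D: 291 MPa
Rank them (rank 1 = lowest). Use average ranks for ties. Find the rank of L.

4.5

Sorted (ascending): 269, 291, 491, 549, 549
The 2 values of 549 occupy positions 4–5 → average rank (4+5)/2 = 4.5.
L has value 549 MPa → rank 4.5.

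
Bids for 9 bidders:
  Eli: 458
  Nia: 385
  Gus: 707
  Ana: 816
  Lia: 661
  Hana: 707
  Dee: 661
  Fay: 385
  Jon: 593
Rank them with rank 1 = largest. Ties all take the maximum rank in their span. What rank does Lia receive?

Sorted (descending): 816, 707, 707, 661, 661, 593, 458, 385, 385
The 2 values of 707 occupy positions 2–3 → each gets rank 3.
The 2 values of 661 occupy positions 4–5 → each gets rank 5.
The 2 values of 385 occupy positions 8–9 → each gets rank 9.
Lia has value 661 → rank 5.

5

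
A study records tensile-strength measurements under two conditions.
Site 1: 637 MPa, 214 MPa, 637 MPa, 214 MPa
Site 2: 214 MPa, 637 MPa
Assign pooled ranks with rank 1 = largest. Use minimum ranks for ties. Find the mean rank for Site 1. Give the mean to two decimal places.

Sorted (descending): 637, 637, 637, 214, 214, 214
The 3 values of 637 occupy positions 1–3 → each gets rank 1.
The 3 values of 214 occupy positions 4–6 → each gets rank 4.
Site 1 values → pooled ranks: 637→1, 214→4, 637→1, 214→4
Mean rank = (1 + 4 + 1 + 4) / 4 = 2.50

2.50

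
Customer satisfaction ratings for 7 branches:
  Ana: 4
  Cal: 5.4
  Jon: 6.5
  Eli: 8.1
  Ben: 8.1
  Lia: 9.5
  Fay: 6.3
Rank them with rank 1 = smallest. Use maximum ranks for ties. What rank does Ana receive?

Sorted (ascending): 4, 5.4, 6.3, 6.5, 8.1, 8.1, 9.5
The 2 values of 8.1 occupy positions 5–6 → each gets rank 6.
Ana has value 4 → rank 1.

1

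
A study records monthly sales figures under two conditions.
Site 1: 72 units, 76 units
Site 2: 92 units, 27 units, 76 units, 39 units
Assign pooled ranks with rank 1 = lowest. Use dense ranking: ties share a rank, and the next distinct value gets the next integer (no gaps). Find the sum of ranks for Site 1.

7

Sorted (ascending): 27, 39, 72, 76, 76, 92
The 2 values of 76 share dense rank 4.
Remaining distinct values take the next consecutive integers.
Site 1 values → pooled ranks: 72→3, 76→4
Rank sum = 3 + 4 = 7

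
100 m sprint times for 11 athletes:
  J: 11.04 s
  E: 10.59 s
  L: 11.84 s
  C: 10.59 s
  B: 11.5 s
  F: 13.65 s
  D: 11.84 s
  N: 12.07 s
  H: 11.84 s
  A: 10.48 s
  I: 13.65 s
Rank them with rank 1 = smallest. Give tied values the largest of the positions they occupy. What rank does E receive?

3

Sorted (ascending): 10.48, 10.59, 10.59, 11.04, 11.5, 11.84, 11.84, 11.84, 12.07, 13.65, 13.65
The 2 values of 10.59 occupy positions 2–3 → each gets rank 3.
The 3 values of 11.84 occupy positions 6–8 → each gets rank 8.
The 2 values of 13.65 occupy positions 10–11 → each gets rank 11.
E has value 10.59 s → rank 3.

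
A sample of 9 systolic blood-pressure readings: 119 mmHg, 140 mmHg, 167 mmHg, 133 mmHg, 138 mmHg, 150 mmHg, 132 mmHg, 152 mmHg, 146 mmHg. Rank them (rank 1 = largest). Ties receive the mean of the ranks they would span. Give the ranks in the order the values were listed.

9, 5, 1, 7, 6, 3, 8, 2, 4

Sorted (descending): 167, 152, 150, 146, 140, 138, 133, 132, 119
No ties — each value takes its position as its rank.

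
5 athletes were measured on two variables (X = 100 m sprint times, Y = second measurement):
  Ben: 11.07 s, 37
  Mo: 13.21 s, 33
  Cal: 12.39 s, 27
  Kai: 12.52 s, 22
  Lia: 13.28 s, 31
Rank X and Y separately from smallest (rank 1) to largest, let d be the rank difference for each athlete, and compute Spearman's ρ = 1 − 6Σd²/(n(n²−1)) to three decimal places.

Ranks of variable 1: 1, 4, 2, 3, 5
Ranks of variable 2: 5, 4, 2, 1, 3
d = r₁ − r₂: -4, 0, 0, 2, 2
d²: 16, 0, 0, 4, 4; Σd² = 24
ρ = 1 − 6·24/(5·24) = 1 − 144/120 = -0.200

-0.200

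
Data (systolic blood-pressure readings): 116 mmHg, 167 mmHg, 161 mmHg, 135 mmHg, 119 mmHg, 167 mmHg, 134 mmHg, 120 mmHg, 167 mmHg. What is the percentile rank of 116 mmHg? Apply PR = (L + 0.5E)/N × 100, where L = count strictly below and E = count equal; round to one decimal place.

5.6

N = 9.
Strictly below 116: 0. Equal to 116: 1.
PR = (0 + 0.5·1)/9 × 100 = 5.6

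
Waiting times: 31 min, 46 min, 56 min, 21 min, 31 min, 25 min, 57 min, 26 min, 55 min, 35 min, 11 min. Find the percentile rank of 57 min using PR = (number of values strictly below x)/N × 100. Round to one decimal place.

N = 11.
Strictly below 57: 10. Equal to 57: 1.
PR = 10/11 × 100 = 90.9

90.9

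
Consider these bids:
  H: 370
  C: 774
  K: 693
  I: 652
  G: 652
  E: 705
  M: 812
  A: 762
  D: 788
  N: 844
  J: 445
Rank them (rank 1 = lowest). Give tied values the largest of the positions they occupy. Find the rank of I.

4

Sorted (ascending): 370, 445, 652, 652, 693, 705, 762, 774, 788, 812, 844
The 2 values of 652 occupy positions 3–4 → each gets rank 4.
I has value 652 → rank 4.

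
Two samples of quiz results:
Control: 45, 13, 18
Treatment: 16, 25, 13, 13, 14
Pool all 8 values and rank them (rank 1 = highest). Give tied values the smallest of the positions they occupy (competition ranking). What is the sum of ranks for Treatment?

23

Sorted (descending): 45, 25, 18, 16, 14, 13, 13, 13
The 3 values of 13 occupy positions 6–8 → each gets rank 6.
Treatment values → pooled ranks: 16→4, 25→2, 13→6, 13→6, 14→5
Rank sum = 4 + 2 + 6 + 6 + 5 = 23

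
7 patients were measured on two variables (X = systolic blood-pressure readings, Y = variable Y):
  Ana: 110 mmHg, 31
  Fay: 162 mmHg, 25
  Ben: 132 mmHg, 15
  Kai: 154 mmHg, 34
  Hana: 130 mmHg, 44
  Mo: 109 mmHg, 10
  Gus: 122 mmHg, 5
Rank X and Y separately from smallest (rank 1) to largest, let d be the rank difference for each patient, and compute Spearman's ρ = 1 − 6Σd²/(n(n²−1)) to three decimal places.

Ranks of variable 1: 2, 7, 5, 6, 4, 1, 3
Ranks of variable 2: 5, 4, 3, 6, 7, 2, 1
d = r₁ − r₂: -3, 3, 2, 0, -3, -1, 2
d²: 9, 9, 4, 0, 9, 1, 4; Σd² = 36
ρ = 1 − 6·36/(7·48) = 1 − 216/336 = 0.357

0.357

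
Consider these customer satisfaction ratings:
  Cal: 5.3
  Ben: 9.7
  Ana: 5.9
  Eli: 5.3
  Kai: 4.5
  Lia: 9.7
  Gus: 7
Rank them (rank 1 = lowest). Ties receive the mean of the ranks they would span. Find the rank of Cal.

2.5

Sorted (ascending): 4.5, 5.3, 5.3, 5.9, 7, 9.7, 9.7
The 2 values of 5.3 occupy positions 2–3 → average rank (2+3)/2 = 2.5.
The 2 values of 9.7 occupy positions 6–7 → average rank (6+7)/2 = 6.5.
Cal has value 5.3 → rank 2.5.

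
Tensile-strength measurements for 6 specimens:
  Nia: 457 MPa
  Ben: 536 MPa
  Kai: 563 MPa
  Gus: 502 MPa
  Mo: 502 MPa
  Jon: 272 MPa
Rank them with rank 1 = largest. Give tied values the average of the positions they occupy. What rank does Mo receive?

Sorted (descending): 563, 536, 502, 502, 457, 272
The 2 values of 502 occupy positions 3–4 → average rank (3+4)/2 = 3.5.
Mo has value 502 MPa → rank 3.5.

3.5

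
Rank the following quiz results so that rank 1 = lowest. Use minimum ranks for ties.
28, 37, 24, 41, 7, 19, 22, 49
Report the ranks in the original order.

5, 6, 4, 7, 1, 2, 3, 8

Sorted (ascending): 7, 19, 22, 24, 28, 37, 41, 49
No ties — each value takes its position as its rank.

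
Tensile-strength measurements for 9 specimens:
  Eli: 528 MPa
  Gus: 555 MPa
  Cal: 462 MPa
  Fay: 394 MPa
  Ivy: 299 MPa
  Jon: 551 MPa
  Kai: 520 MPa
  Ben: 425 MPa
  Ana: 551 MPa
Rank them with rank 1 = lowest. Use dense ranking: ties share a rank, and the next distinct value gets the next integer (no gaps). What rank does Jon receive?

Sorted (ascending): 299, 394, 425, 462, 520, 528, 551, 551, 555
The 2 values of 551 share dense rank 7.
Remaining distinct values take the next consecutive integers.
Jon has value 551 MPa → rank 7.

7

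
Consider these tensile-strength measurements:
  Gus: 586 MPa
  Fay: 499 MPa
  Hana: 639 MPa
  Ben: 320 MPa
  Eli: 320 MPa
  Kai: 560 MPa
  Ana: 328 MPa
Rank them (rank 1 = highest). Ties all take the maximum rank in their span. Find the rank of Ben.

Sorted (descending): 639, 586, 560, 499, 328, 320, 320
The 2 values of 320 occupy positions 6–7 → each gets rank 7.
Ben has value 320 MPa → rank 7.

7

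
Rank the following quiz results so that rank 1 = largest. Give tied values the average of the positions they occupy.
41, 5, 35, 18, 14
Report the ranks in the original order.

Sorted (descending): 41, 35, 18, 14, 5
No ties — each value takes its position as its rank.

1, 5, 2, 3, 4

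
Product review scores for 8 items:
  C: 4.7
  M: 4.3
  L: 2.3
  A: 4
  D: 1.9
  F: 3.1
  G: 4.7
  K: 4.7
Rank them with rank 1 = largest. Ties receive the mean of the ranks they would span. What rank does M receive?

4

Sorted (descending): 4.7, 4.7, 4.7, 4.3, 4, 3.1, 2.3, 1.9
The 3 values of 4.7 occupy positions 1–3 → average rank 2.
M has value 4.3 → rank 4.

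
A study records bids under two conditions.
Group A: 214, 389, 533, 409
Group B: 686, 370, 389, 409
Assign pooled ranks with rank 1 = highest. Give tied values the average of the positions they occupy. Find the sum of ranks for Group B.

Sorted (descending): 686, 533, 409, 409, 389, 389, 370, 214
The 2 values of 409 occupy positions 3–4 → average rank (3+4)/2 = 3.5.
The 2 values of 389 occupy positions 5–6 → average rank (5+6)/2 = 5.5.
Group B values → pooled ranks: 686→1, 370→7, 389→5.5, 409→3.5
Rank sum = 1 + 7 + 5.5 + 3.5 = 17

17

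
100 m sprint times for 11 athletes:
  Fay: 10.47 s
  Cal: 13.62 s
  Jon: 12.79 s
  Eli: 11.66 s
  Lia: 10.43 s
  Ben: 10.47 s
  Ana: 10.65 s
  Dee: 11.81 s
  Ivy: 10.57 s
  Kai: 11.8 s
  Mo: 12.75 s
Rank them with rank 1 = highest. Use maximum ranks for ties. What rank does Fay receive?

Sorted (descending): 13.62, 12.79, 12.75, 11.81, 11.8, 11.66, 10.65, 10.57, 10.47, 10.47, 10.43
The 2 values of 10.47 occupy positions 9–10 → each gets rank 10.
Fay has value 10.47 s → rank 10.

10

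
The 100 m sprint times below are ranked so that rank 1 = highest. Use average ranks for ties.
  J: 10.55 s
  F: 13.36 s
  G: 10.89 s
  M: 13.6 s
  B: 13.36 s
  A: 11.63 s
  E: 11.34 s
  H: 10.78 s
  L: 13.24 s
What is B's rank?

Sorted (descending): 13.6, 13.36, 13.36, 13.24, 11.63, 11.34, 10.89, 10.78, 10.55
The 2 values of 13.36 occupy positions 2–3 → average rank (2+3)/2 = 2.5.
B has value 13.36 s → rank 2.5.

2.5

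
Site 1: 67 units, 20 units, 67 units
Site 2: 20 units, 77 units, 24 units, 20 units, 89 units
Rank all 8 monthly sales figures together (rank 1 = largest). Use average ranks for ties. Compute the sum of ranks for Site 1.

Sorted (descending): 89, 77, 67, 67, 24, 20, 20, 20
The 2 values of 67 occupy positions 3–4 → average rank (3+4)/2 = 3.5.
The 3 values of 20 occupy positions 6–8 → average rank 7.
Site 1 values → pooled ranks: 67→3.5, 20→7, 67→3.5
Rank sum = 3.5 + 7 + 3.5 = 14

14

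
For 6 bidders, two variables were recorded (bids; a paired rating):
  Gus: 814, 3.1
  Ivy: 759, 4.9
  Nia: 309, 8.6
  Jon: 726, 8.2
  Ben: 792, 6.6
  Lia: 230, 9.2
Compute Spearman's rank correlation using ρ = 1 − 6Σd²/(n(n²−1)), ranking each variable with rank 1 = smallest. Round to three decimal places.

-0.943

Ranks of variable 1: 6, 4, 2, 3, 5, 1
Ranks of variable 2: 1, 2, 5, 4, 3, 6
d = r₁ − r₂: 5, 2, -3, -1, 2, -5
d²: 25, 4, 9, 1, 4, 25; Σd² = 68
ρ = 1 − 6·68/(6·35) = 1 − 408/210 = -0.943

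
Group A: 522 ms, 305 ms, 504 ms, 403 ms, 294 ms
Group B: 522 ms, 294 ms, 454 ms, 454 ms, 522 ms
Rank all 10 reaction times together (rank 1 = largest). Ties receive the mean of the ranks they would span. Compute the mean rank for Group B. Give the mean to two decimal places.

4.90

Sorted (descending): 522, 522, 522, 504, 454, 454, 403, 305, 294, 294
The 3 values of 522 occupy positions 1–3 → average rank 2.
The 2 values of 454 occupy positions 5–6 → average rank (5+6)/2 = 5.5.
The 2 values of 294 occupy positions 9–10 → average rank (9+10)/2 = 9.5.
Group B values → pooled ranks: 522→2, 294→9.5, 454→5.5, 454→5.5, 522→2
Mean rank = (2 + 9.5 + 5.5 + 5.5 + 2) / 5 = 4.90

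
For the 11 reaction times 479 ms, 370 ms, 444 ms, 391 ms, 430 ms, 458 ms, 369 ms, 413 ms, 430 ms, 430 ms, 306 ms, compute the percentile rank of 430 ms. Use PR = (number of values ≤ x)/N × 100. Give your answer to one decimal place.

72.7

N = 11.
Strictly below 430: 5. Equal to 430: 3.
PR = 8/11 × 100 = 72.7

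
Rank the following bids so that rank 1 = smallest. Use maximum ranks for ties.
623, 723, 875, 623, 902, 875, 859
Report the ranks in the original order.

2, 3, 6, 2, 7, 6, 4

Sorted (ascending): 623, 623, 723, 859, 875, 875, 902
The 2 values of 623 occupy positions 1–2 → each gets rank 2.
The 2 values of 875 occupy positions 5–6 → each gets rank 6.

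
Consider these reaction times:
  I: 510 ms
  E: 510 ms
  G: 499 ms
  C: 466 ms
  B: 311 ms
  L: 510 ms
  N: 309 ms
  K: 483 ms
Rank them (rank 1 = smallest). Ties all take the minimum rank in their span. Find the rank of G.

Sorted (ascending): 309, 311, 466, 483, 499, 510, 510, 510
The 3 values of 510 occupy positions 6–8 → each gets rank 6.
G has value 499 ms → rank 5.

5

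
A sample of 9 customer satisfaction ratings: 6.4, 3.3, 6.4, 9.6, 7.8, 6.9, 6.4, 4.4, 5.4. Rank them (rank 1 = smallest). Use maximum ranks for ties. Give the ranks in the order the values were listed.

6, 1, 6, 9, 8, 7, 6, 2, 3

Sorted (ascending): 3.3, 4.4, 5.4, 6.4, 6.4, 6.4, 6.9, 7.8, 9.6
The 3 values of 6.4 occupy positions 4–6 → each gets rank 6.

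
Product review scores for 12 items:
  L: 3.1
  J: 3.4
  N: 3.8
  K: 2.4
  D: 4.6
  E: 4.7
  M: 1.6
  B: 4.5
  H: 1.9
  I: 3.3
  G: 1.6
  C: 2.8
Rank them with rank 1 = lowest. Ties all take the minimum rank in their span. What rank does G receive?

Sorted (ascending): 1.6, 1.6, 1.9, 2.4, 2.8, 3.1, 3.3, 3.4, 3.8, 4.5, 4.6, 4.7
The 2 values of 1.6 occupy positions 1–2 → each gets rank 1.
G has value 1.6 → rank 1.

1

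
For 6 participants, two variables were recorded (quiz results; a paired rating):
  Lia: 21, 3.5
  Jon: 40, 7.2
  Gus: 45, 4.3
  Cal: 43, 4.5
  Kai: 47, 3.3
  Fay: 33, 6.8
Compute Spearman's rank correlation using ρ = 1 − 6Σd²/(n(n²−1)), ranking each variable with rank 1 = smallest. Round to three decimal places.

Ranks of variable 1: 1, 3, 5, 4, 6, 2
Ranks of variable 2: 2, 6, 3, 4, 1, 5
d = r₁ − r₂: -1, -3, 2, 0, 5, -3
d²: 1, 9, 4, 0, 25, 9; Σd² = 48
ρ = 1 − 6·48/(6·35) = 1 − 288/210 = -0.371

-0.371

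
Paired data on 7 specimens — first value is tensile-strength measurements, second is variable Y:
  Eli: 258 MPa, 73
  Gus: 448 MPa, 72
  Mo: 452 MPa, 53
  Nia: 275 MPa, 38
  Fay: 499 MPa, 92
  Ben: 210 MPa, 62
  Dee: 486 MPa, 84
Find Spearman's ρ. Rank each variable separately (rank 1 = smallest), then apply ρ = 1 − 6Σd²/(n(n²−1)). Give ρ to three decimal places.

Ranks of variable 1: 2, 4, 5, 3, 7, 1, 6
Ranks of variable 2: 5, 4, 2, 1, 7, 3, 6
d = r₁ − r₂: -3, 0, 3, 2, 0, -2, 0
d²: 9, 0, 9, 4, 0, 4, 0; Σd² = 26
ρ = 1 − 6·26/(7·48) = 1 − 156/336 = 0.536

0.536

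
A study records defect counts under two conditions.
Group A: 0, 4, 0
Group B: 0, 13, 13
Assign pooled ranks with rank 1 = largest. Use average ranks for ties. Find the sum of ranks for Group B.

8

Sorted (descending): 13, 13, 4, 0, 0, 0
The 2 values of 13 occupy positions 1–2 → average rank (1+2)/2 = 1.5.
The 3 values of 0 occupy positions 4–6 → average rank 5.
Group B values → pooled ranks: 0→5, 13→1.5, 13→1.5
Rank sum = 5 + 1.5 + 1.5 = 8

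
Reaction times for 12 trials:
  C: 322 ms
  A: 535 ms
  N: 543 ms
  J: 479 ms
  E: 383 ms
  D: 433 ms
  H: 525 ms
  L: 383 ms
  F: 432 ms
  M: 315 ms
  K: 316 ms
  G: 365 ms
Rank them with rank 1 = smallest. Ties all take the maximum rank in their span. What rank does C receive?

3

Sorted (ascending): 315, 316, 322, 365, 383, 383, 432, 433, 479, 525, 535, 543
The 2 values of 383 occupy positions 5–6 → each gets rank 6.
C has value 322 ms → rank 3.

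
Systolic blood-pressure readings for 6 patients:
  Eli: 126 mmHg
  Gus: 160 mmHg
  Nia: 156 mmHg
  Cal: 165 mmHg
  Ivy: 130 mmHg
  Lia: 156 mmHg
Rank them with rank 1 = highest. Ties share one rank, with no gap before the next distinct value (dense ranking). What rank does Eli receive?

5

Sorted (descending): 165, 160, 156, 156, 130, 126
The 2 values of 156 share dense rank 3.
Remaining distinct values take the next consecutive integers.
Eli has value 126 mmHg → rank 5.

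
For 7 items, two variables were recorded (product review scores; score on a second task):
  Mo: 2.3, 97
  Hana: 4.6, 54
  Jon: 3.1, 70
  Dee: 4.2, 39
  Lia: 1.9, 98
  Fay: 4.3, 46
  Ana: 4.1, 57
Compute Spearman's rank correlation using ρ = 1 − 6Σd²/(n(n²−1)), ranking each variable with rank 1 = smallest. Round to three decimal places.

Ranks of variable 1: 2, 7, 3, 5, 1, 6, 4
Ranks of variable 2: 6, 3, 5, 1, 7, 2, 4
d = r₁ − r₂: -4, 4, -2, 4, -6, 4, 0
d²: 16, 16, 4, 16, 36, 16, 0; Σd² = 104
ρ = 1 − 6·104/(7·48) = 1 − 624/336 = -0.857

-0.857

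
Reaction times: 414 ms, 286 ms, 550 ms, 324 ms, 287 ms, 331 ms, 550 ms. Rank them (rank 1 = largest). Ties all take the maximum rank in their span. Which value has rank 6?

287

Sorted (descending): 550, 550, 414, 331, 324, 287, 286
The 2 values of 550 occupy positions 1–2 → each gets rank 2.
Rank 6 → value 287.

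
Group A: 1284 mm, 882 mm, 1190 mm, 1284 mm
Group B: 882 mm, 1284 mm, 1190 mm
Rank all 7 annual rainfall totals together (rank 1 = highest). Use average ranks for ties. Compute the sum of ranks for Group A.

15

Sorted (descending): 1284, 1284, 1284, 1190, 1190, 882, 882
The 3 values of 1284 occupy positions 1–3 → average rank 2.
The 2 values of 1190 occupy positions 4–5 → average rank (4+5)/2 = 4.5.
The 2 values of 882 occupy positions 6–7 → average rank (6+7)/2 = 6.5.
Group A values → pooled ranks: 1284→2, 882→6.5, 1190→4.5, 1284→2
Rank sum = 2 + 6.5 + 4.5 + 2 = 15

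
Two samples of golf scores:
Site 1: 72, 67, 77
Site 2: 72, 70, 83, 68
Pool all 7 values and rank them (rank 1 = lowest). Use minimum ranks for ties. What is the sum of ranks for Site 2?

Sorted (ascending): 67, 68, 70, 72, 72, 77, 83
The 2 values of 72 occupy positions 4–5 → each gets rank 4.
Site 2 values → pooled ranks: 72→4, 70→3, 83→7, 68→2
Rank sum = 4 + 3 + 7 + 2 = 16

16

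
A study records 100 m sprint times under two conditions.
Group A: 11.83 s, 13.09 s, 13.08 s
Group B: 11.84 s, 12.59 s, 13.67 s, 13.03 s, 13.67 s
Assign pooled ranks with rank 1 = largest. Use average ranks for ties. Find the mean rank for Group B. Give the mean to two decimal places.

Sorted (descending): 13.67, 13.67, 13.09, 13.08, 13.03, 12.59, 11.84, 11.83
The 2 values of 13.67 occupy positions 1–2 → average rank (1+2)/2 = 1.5.
Group B values → pooled ranks: 11.84→7, 12.59→6, 13.67→1.5, 13.03→5, 13.67→1.5
Mean rank = (7 + 6 + 1.5 + 5 + 1.5) / 5 = 4.20

4.20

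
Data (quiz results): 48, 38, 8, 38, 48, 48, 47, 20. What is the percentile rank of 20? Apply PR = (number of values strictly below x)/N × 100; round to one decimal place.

12.5

N = 8.
Strictly below 20: 1. Equal to 20: 1.
PR = 1/8 × 100 = 12.5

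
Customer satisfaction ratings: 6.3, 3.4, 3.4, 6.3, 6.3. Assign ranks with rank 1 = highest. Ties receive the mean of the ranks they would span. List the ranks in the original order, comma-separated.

Sorted (descending): 6.3, 6.3, 6.3, 3.4, 3.4
The 3 values of 6.3 occupy positions 1–3 → average rank 2.
The 2 values of 3.4 occupy positions 4–5 → average rank (4+5)/2 = 4.5.

2, 4.5, 4.5, 2, 2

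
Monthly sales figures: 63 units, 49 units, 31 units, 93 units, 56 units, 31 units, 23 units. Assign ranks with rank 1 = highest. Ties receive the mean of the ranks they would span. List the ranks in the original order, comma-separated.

Sorted (descending): 93, 63, 56, 49, 31, 31, 23
The 2 values of 31 occupy positions 5–6 → average rank (5+6)/2 = 5.5.

2, 4, 5.5, 1, 3, 5.5, 7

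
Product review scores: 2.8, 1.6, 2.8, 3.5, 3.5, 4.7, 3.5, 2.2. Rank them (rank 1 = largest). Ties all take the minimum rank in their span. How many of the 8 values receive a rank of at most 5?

6

Sorted (descending): 4.7, 3.5, 3.5, 3.5, 2.8, 2.8, 2.2, 1.6
The 3 values of 3.5 occupy positions 2–4 → each gets rank 2.
The 2 values of 2.8 occupy positions 5–6 → each gets rank 5.
Ranks ≤ 5: {1, 2, 2, 2, 5, 5} → 6 values.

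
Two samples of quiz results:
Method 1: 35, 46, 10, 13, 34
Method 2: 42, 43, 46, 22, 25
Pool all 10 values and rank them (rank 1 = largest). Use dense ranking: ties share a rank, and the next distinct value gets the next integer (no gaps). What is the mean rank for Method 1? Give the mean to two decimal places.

Sorted (descending): 46, 46, 43, 42, 35, 34, 25, 22, 13, 10
The 2 values of 46 share dense rank 1.
Remaining distinct values take the next consecutive integers.
Method 1 values → pooled ranks: 35→4, 46→1, 10→9, 13→8, 34→5
Mean rank = (4 + 1 + 9 + 8 + 5) / 5 = 5.40

5.40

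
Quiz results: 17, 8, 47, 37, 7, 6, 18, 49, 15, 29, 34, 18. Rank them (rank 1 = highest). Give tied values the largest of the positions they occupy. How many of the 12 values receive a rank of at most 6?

5

Sorted (descending): 49, 47, 37, 34, 29, 18, 18, 17, 15, 8, 7, 6
The 2 values of 18 occupy positions 6–7 → each gets rank 7.
Ranks ≤ 6: {1, 2, 3, 4, 5} → 5 values.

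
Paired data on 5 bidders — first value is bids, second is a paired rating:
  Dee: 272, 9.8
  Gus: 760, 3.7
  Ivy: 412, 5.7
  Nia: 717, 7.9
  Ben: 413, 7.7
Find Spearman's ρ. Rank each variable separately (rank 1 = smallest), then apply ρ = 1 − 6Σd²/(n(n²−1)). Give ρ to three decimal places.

-0.600

Ranks of variable 1: 1, 5, 2, 4, 3
Ranks of variable 2: 5, 1, 2, 4, 3
d = r₁ − r₂: -4, 4, 0, 0, 0
d²: 16, 16, 0, 0, 0; Σd² = 32
ρ = 1 − 6·32/(5·24) = 1 − 192/120 = -0.600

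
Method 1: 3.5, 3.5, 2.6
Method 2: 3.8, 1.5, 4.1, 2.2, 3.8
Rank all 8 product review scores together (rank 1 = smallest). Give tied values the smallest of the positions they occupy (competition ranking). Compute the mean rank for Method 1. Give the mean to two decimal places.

3.67

Sorted (ascending): 1.5, 2.2, 2.6, 3.5, 3.5, 3.8, 3.8, 4.1
The 2 values of 3.5 occupy positions 4–5 → each gets rank 4.
The 2 values of 3.8 occupy positions 6–7 → each gets rank 6.
Method 1 values → pooled ranks: 3.5→4, 3.5→4, 2.6→3
Mean rank = (4 + 4 + 3) / 3 = 3.67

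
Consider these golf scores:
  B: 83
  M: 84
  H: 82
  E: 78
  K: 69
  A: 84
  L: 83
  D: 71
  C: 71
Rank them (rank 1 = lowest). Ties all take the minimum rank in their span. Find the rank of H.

Sorted (ascending): 69, 71, 71, 78, 82, 83, 83, 84, 84
The 2 values of 71 occupy positions 2–3 → each gets rank 2.
The 2 values of 83 occupy positions 6–7 → each gets rank 6.
The 2 values of 84 occupy positions 8–9 → each gets rank 8.
H has value 82 → rank 5.

5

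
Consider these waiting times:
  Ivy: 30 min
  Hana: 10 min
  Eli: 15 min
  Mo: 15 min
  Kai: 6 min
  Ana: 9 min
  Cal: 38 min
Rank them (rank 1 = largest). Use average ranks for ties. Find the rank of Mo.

Sorted (descending): 38, 30, 15, 15, 10, 9, 6
The 2 values of 15 occupy positions 3–4 → average rank (3+4)/2 = 3.5.
Mo has value 15 min → rank 3.5.

3.5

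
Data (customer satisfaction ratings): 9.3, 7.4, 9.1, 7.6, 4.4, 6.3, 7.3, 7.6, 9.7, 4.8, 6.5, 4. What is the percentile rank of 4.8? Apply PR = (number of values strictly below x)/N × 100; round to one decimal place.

N = 12.
Strictly below 4.8: 2. Equal to 4.8: 1.
PR = 2/12 × 100 = 16.7

16.7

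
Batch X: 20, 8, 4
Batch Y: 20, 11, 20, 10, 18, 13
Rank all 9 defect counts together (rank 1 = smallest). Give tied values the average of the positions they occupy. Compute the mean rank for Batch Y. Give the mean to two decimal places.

Sorted (ascending): 4, 8, 10, 11, 13, 18, 20, 20, 20
The 3 values of 20 occupy positions 7–9 → average rank 8.
Batch Y values → pooled ranks: 20→8, 11→4, 20→8, 10→3, 18→6, 13→5
Mean rank = (8 + 4 + 8 + 3 + 6 + 5) / 6 = 5.67

5.67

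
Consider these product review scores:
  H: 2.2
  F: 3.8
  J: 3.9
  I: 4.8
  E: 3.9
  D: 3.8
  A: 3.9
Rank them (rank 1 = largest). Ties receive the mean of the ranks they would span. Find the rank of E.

3

Sorted (descending): 4.8, 3.9, 3.9, 3.9, 3.8, 3.8, 2.2
The 3 values of 3.9 occupy positions 2–4 → average rank 3.
The 2 values of 3.8 occupy positions 5–6 → average rank (5+6)/2 = 5.5.
E has value 3.9 → rank 3.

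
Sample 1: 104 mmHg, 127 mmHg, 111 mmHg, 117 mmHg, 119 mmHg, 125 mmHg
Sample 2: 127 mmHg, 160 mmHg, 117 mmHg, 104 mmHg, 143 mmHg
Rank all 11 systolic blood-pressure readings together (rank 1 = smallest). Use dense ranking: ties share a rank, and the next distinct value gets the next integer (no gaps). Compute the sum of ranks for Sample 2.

Sorted (ascending): 104, 104, 111, 117, 117, 119, 125, 127, 127, 143, 160
The 2 values of 104 share dense rank 1.
The 2 values of 117 share dense rank 3.
The 2 values of 127 share dense rank 6.
Remaining distinct values take the next consecutive integers.
Sample 2 values → pooled ranks: 127→6, 160→8, 117→3, 104→1, 143→7
Rank sum = 6 + 8 + 3 + 1 + 7 = 25

25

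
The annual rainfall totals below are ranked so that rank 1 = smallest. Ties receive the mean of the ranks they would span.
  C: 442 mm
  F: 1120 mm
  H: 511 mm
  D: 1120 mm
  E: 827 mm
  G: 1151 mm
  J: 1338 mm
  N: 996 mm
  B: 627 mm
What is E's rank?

4

Sorted (ascending): 442, 511, 627, 827, 996, 1120, 1120, 1151, 1338
The 2 values of 1120 occupy positions 6–7 → average rank (6+7)/2 = 6.5.
E has value 827 mm → rank 4.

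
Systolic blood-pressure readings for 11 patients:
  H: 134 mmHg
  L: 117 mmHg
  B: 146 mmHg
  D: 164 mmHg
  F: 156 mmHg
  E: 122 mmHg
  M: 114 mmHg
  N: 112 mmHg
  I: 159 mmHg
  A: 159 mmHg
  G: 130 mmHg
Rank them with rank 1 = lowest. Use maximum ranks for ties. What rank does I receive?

10

Sorted (ascending): 112, 114, 117, 122, 130, 134, 146, 156, 159, 159, 164
The 2 values of 159 occupy positions 9–10 → each gets rank 10.
I has value 159 mmHg → rank 10.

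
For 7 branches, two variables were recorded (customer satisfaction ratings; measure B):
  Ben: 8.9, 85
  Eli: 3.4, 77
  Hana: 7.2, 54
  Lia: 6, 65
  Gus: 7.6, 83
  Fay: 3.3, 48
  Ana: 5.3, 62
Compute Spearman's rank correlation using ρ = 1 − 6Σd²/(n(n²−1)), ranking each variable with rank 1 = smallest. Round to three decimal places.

Ranks of variable 1: 7, 2, 5, 4, 6, 1, 3
Ranks of variable 2: 7, 5, 2, 4, 6, 1, 3
d = r₁ − r₂: 0, -3, 3, 0, 0, 0, 0
d²: 0, 9, 9, 0, 0, 0, 0; Σd² = 18
ρ = 1 − 6·18/(7·48) = 1 − 108/336 = 0.679

0.679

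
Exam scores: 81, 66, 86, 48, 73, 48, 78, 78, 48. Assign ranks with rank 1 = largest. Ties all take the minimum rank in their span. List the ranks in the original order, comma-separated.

2, 6, 1, 7, 5, 7, 3, 3, 7

Sorted (descending): 86, 81, 78, 78, 73, 66, 48, 48, 48
The 2 values of 78 occupy positions 3–4 → each gets rank 3.
The 3 values of 48 occupy positions 7–9 → each gets rank 7.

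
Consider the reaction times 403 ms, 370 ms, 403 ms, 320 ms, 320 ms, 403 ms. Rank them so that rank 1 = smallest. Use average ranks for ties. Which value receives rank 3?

370

Sorted (ascending): 320, 320, 370, 403, 403, 403
The 2 values of 320 occupy positions 1–2 → average rank (1+2)/2 = 1.5.
The 3 values of 403 occupy positions 4–6 → average rank 5.
Rank 3 → value 370.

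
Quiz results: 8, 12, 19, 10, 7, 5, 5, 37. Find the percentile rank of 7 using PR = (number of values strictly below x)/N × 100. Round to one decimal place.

25.0

N = 8.
Strictly below 7: 2. Equal to 7: 1.
PR = 2/8 × 100 = 25.0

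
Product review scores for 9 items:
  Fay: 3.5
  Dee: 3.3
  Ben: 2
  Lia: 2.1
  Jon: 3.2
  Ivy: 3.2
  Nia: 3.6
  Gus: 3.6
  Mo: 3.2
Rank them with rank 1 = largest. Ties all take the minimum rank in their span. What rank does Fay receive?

3

Sorted (descending): 3.6, 3.6, 3.5, 3.3, 3.2, 3.2, 3.2, 2.1, 2
The 2 values of 3.6 occupy positions 1–2 → each gets rank 1.
The 3 values of 3.2 occupy positions 5–7 → each gets rank 5.
Fay has value 3.5 → rank 3.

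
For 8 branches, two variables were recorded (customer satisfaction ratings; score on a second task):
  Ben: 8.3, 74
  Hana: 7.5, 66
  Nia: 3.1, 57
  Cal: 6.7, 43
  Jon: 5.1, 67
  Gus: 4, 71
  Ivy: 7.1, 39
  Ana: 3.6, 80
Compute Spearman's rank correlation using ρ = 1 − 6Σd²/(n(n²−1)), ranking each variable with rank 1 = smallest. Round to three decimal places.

-0.119

Ranks of variable 1: 8, 7, 1, 5, 4, 3, 6, 2
Ranks of variable 2: 7, 4, 3, 2, 5, 6, 1, 8
d = r₁ − r₂: 1, 3, -2, 3, -1, -3, 5, -6
d²: 1, 9, 4, 9, 1, 9, 25, 36; Σd² = 94
ρ = 1 − 6·94/(8·63) = 1 − 564/504 = -0.119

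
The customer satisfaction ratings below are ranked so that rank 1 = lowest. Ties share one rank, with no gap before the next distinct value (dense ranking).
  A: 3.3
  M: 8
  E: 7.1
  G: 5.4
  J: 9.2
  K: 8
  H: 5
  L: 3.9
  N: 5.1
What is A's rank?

Sorted (ascending): 3.3, 3.9, 5, 5.1, 5.4, 7.1, 8, 8, 9.2
The 2 values of 8 share dense rank 7.
Remaining distinct values take the next consecutive integers.
A has value 3.3 → rank 1.

1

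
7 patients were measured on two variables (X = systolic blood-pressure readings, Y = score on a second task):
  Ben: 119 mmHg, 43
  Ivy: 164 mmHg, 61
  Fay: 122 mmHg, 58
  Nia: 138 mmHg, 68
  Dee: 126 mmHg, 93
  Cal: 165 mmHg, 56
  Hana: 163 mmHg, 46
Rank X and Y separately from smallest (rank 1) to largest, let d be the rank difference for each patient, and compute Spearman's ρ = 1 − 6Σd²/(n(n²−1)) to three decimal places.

Ranks of variable 1: 1, 6, 2, 4, 3, 7, 5
Ranks of variable 2: 1, 5, 4, 6, 7, 3, 2
d = r₁ − r₂: 0, 1, -2, -2, -4, 4, 3
d²: 0, 1, 4, 4, 16, 16, 9; Σd² = 50
ρ = 1 − 6·50/(7·48) = 1 − 300/336 = 0.107

0.107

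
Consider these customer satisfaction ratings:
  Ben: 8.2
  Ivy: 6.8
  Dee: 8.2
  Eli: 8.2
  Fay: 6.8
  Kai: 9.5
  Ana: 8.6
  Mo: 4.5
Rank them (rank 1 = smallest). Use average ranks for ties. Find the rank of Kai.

8

Sorted (ascending): 4.5, 6.8, 6.8, 8.2, 8.2, 8.2, 8.6, 9.5
The 2 values of 6.8 occupy positions 2–3 → average rank (2+3)/2 = 2.5.
The 3 values of 8.2 occupy positions 4–6 → average rank 5.
Kai has value 9.5 → rank 8.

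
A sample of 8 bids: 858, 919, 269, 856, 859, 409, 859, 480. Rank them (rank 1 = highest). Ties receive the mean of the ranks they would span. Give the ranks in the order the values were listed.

Sorted (descending): 919, 859, 859, 858, 856, 480, 409, 269
The 2 values of 859 occupy positions 2–3 → average rank (2+3)/2 = 2.5.

4, 1, 8, 5, 2.5, 7, 2.5, 6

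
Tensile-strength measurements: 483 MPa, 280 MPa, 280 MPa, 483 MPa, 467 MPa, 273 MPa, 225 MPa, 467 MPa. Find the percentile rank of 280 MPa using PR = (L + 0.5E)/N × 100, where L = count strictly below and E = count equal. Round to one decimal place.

N = 8.
Strictly below 280: 2. Equal to 280: 2.
PR = (2 + 0.5·2)/8 × 100 = 37.5

37.5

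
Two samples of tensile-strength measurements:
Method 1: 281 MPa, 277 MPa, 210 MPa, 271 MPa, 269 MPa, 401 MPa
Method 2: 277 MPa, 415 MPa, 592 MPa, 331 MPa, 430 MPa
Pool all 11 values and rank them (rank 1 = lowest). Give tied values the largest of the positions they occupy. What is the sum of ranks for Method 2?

Sorted (ascending): 210, 269, 271, 277, 277, 281, 331, 401, 415, 430, 592
The 2 values of 277 occupy positions 4–5 → each gets rank 5.
Method 2 values → pooled ranks: 277→5, 415→9, 592→11, 331→7, 430→10
Rank sum = 5 + 9 + 11 + 7 + 10 = 42

42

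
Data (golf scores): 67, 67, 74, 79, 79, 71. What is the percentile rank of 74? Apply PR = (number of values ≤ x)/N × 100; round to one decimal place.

66.7

N = 6.
Strictly below 74: 3. Equal to 74: 1.
PR = 4/6 × 100 = 66.7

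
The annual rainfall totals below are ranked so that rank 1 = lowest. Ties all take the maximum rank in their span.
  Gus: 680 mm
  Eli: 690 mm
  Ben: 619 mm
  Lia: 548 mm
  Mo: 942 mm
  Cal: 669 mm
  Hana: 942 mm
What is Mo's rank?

Sorted (ascending): 548, 619, 669, 680, 690, 942, 942
The 2 values of 942 occupy positions 6–7 → each gets rank 7.
Mo has value 942 mm → rank 7.

7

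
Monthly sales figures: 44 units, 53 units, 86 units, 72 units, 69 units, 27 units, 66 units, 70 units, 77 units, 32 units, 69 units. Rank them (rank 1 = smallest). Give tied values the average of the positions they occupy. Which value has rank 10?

77

Sorted (ascending): 27, 32, 44, 53, 66, 69, 69, 70, 72, 77, 86
The 2 values of 69 occupy positions 6–7 → average rank (6+7)/2 = 6.5.
Rank 10 → value 77.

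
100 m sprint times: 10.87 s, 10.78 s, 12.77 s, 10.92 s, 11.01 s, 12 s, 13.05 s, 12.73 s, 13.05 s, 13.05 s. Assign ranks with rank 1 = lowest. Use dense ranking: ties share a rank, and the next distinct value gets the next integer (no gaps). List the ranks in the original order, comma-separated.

2, 1, 7, 3, 4, 5, 8, 6, 8, 8

Sorted (ascending): 10.78, 10.87, 10.92, 11.01, 12, 12.73, 12.77, 13.05, 13.05, 13.05
The 3 values of 13.05 share dense rank 8.
Remaining distinct values take the next consecutive integers.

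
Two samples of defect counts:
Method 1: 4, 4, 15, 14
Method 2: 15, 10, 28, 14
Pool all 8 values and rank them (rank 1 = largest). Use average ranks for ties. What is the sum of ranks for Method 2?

14

Sorted (descending): 28, 15, 15, 14, 14, 10, 4, 4
The 2 values of 15 occupy positions 2–3 → average rank (2+3)/2 = 2.5.
The 2 values of 14 occupy positions 4–5 → average rank (4+5)/2 = 4.5.
The 2 values of 4 occupy positions 7–8 → average rank (7+8)/2 = 7.5.
Method 2 values → pooled ranks: 15→2.5, 10→6, 28→1, 14→4.5
Rank sum = 2.5 + 6 + 1 + 4.5 = 14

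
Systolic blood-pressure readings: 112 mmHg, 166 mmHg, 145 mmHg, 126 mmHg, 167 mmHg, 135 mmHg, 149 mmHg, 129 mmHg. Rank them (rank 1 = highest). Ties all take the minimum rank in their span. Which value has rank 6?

129

Sorted (descending): 167, 166, 149, 145, 135, 129, 126, 112
No ties — each value takes its position as its rank.
Rank 6 → value 129.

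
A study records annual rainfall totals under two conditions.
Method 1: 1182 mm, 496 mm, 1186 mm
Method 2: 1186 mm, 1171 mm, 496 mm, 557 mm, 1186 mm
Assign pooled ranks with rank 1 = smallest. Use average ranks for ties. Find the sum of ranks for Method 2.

22.5

Sorted (ascending): 496, 496, 557, 1171, 1182, 1186, 1186, 1186
The 2 values of 496 occupy positions 1–2 → average rank (1+2)/2 = 1.5.
The 3 values of 1186 occupy positions 6–8 → average rank 7.
Method 2 values → pooled ranks: 1186→7, 1171→4, 496→1.5, 557→3, 1186→7
Rank sum = 7 + 4 + 1.5 + 3 + 7 = 22.5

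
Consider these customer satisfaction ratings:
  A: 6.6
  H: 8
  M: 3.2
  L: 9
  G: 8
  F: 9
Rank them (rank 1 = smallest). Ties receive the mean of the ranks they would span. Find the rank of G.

Sorted (ascending): 3.2, 6.6, 8, 8, 9, 9
The 2 values of 8 occupy positions 3–4 → average rank (3+4)/2 = 3.5.
The 2 values of 9 occupy positions 5–6 → average rank (5+6)/2 = 5.5.
G has value 8 → rank 3.5.

3.5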